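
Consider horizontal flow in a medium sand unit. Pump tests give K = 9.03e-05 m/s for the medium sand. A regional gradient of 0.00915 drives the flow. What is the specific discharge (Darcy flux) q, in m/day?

Convert K: 9.03e-05 m/s × 86400 = 7.802 m/day.
Hydraulic gradient i = 0.00915.
Specific discharge q = K · i = 7.802 × 0.009150 = 0.07139 m/day.

0.0714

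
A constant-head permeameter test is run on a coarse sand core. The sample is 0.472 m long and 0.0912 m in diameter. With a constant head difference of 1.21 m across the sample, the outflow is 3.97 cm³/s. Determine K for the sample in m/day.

20.5

Cross-sectional area A = π·(d/2)² = π × (0.0912/2)² = 0.006533 m².
Convert discharge: 3.97 cm³/s = 3.970e-06 m³/s.
Darcy's law rearranged: K = Q·L / (A·Δh) = 3.970e-06 × 0.472 / (0.006533 × 1.21) = 0.0002371 m/s = 20.48 m/day.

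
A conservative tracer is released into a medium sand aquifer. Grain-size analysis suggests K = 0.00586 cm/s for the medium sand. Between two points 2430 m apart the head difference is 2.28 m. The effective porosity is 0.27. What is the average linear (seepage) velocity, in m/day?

0.0176

Convert K: 0.00586 cm/s × 864 = 5.063 m/day.
Hydraulic gradient i = Δh / L = 2.28 / 2430 = 0.0009383.
Darcy flux q = K · i = 5.063 × 0.0009383 = 0.004751 m/day.
Seepage velocity v = q / n_e = 0.004751 / 0.27 = 0.01759 m/day.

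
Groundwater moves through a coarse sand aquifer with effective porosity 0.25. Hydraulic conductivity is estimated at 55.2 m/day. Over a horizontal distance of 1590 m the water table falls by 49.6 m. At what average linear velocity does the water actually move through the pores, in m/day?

Hydraulic gradient i = Δh / L = 49.6 / 1590 = 0.03119.
Darcy flux q = K · i = 55.20 × 0.03119 = 1.722 m/day.
Seepage velocity v = q / n_e = 1.722 / 0.25 = 6.888 m/day.

6.89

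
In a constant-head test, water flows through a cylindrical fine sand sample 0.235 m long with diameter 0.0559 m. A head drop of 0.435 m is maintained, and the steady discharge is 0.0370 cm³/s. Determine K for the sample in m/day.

0.704

Cross-sectional area A = π·(d/2)² = π × (0.0559/2)² = 0.002454 m².
Convert discharge: 0.0370 cm³/s = 3.700e-08 m³/s.
Darcy's law rearranged: K = Q·L / (A·Δh) = 3.700e-08 × 0.235 / (0.002454 × 0.435) = 8.145e-06 m/s = 0.7037 m/day.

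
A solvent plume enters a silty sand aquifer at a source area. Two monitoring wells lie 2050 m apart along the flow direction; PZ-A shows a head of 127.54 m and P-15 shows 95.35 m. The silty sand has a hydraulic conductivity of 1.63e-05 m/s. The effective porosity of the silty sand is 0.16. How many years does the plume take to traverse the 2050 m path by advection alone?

Convert K: 1.63e-05 m/s × 86400 = 1.408 m/day.
Hydraulic gradient i = (127.54 − 95.35) / 2050 = 32.19 / 2050 = 0.01570.
Darcy flux q = K · i = 1.408 × 0.01570 = 0.02211 m/day.
Seepage velocity v = q / n_e = 0.02211 / 0.16 = 0.1382 m/day.
Travel time t = L / v = 2050 / 0.1382 = 14832 days = 40.61 years.

40.6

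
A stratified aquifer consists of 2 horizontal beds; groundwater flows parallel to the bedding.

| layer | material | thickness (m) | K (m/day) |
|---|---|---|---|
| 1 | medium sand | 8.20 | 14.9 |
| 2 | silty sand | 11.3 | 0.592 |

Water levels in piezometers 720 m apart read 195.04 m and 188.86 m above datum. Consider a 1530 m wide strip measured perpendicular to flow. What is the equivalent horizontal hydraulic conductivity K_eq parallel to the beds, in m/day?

6.61

Flow is parallel to layering, so each bed carries its own Darcy discharge and the transmissivities add.
Σ(K_i·b_i) = 14.9×8.20 + 0.592×11.3 = 128.9 m²/day.
Total thickness b = 19.50 m, so K_eq = Σ(K_i·b_i)/b = 6.609 m/day.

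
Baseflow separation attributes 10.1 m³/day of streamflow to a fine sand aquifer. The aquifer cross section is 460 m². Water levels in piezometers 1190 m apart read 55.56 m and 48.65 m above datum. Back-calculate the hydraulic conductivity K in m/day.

Hydraulic gradient i = (55.56 − 48.65) / 1190 = 6.91 / 1190 = 0.005807.
From Q = K·A·i, K = Q / (A·i) = 10.1 / (460.0 × 0.005807) = 3.781 m/day.

3.78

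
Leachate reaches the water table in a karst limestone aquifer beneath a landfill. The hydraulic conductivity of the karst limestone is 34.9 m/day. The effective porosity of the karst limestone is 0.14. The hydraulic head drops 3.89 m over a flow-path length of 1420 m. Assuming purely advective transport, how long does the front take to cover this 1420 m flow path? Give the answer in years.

Hydraulic gradient i = Δh / L = 3.89 / 1420 = 0.002739.
Darcy flux q = K · i = 34.90 × 0.002739 = 0.09561 m/day.
Seepage velocity v = q / n_e = 0.09561 / 0.14 = 0.6829 m/day.
Travel time t = L / v = 1420 / 0.6829 = 2079 days = 5.693 years.

5.69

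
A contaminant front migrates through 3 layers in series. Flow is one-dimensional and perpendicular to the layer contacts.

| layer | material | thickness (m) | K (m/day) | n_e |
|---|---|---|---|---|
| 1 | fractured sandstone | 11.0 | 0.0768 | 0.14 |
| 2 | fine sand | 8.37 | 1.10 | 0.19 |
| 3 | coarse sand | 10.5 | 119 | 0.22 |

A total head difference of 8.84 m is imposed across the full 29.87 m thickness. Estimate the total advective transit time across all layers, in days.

92.9

With flow normal to the layers, continuity requires the same specific discharge q through every layer.
Σ(b_i/K_i) = 11.0/0.0768 + 8.37/1.10 + 10.5/119 = 150.9 d.
q = Δh / Σ(b_i/K_i) = 8.84 / 150.9 = 0.05857 m/day.
In each layer the seepage velocity is v_i = q/n_i, so the layer transit time is t_i = b_i·n_i / q:
  layer 1 (fractured sandstone): t_1 = 11.0 × 0.14 / 0.05857 = 26.29 d
  layer 2 (fine sand): t_2 = 8.37 × 0.19 / 0.05857 = 27.15 d
  layer 3 (coarse sand): t_3 = 10.5 × 0.22 / 0.05857 = 39.44 d
Total t = Σ t_i = 92.88 days.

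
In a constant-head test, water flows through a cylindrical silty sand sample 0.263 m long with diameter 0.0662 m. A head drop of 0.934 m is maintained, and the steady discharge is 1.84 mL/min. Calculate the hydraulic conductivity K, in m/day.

0.217

Cross-sectional area A = π·(d/2)² = π × (0.0662/2)² = 0.003442 m².
Convert discharge: 1.84 mL/min = 3.067e-08 m³/s.
Darcy's law rearranged: K = Q·L / (A·Δh) = 3.067e-08 × 0.263 / (0.003442 × 0.934) = 2.509e-06 m/s = 0.2168 m/day.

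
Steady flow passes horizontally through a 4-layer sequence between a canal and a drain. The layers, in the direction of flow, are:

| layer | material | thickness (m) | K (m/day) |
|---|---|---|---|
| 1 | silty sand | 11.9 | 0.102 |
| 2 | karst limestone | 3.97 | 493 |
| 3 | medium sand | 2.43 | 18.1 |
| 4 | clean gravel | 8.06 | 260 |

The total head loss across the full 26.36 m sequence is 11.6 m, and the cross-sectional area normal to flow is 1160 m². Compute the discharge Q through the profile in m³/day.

115

Flow is perpendicular to layering, so the layers act in series and the equivalent K is the thickness-weighted harmonic mean.
Total thickness L = 11.9 + 3.97 + 2.43 + 8.06 = 26.36 m.
Σ(b_i/K_i) = 11.9/0.102 + 3.97/493 + 2.43/18.1 + 8.06/260 = 116.8 d.
K_eq = L / Σ(b_i/K_i) = 26.36 / 116.8 = 0.2256 m/day.
Q = K_eq · A · (Δh/L) = 0.2256 × 1160 × (11.6/26.36) = 115.2 m³/day.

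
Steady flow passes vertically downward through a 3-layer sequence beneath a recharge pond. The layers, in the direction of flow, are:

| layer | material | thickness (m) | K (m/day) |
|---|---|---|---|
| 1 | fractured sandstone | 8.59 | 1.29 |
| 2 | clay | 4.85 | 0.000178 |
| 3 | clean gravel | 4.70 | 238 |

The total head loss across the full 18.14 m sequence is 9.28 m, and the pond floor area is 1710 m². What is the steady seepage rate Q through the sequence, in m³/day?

0.582

Flow is perpendicular to layering, so the layers act in series and the equivalent K is the thickness-weighted harmonic mean.
Total thickness L = 8.59 + 4.85 + 4.70 = 18.14 m.
Σ(b_i/K_i) = 8.59/1.29 + 4.85/0.000178 + 4.70/238 = 27254 d.
K_eq = L / Σ(b_i/K_i) = 18.14 / 27254 = 0.0006656 m/day.
Q = K_eq · A · (Δh/L) = 0.0006656 × 1710 × (9.28/18.14) = 0.5823 m³/day.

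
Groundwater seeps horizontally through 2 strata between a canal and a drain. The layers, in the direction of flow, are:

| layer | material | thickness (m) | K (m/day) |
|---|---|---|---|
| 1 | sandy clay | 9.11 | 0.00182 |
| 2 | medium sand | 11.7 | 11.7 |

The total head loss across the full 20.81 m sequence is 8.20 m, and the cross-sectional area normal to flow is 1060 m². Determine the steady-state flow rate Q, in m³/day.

Flow is perpendicular to layering, so the layers act in series and the equivalent K is the thickness-weighted harmonic mean.
Total thickness L = 9.11 + 11.7 = 20.81 m.
Σ(b_i/K_i) = 9.11/0.00182 + 11.7/11.7 = 5006 d.
K_eq = L / Σ(b_i/K_i) = 20.81 / 5006 = 0.004157 m/day.
Q = K_eq · A · (Δh/L) = 0.004157 × 1060 × (8.20/20.81) = 1.736 m³/day.

1.74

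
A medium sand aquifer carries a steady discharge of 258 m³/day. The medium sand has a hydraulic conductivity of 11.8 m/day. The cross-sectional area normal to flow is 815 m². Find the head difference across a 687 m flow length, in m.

From Q = K·A·i, i = Q / (K·A) = 258 / (11.80 × 815.0) = 0.02683.
Head loss Δh = i · L = 0.02683 × 687 = 18.43 m.

18.4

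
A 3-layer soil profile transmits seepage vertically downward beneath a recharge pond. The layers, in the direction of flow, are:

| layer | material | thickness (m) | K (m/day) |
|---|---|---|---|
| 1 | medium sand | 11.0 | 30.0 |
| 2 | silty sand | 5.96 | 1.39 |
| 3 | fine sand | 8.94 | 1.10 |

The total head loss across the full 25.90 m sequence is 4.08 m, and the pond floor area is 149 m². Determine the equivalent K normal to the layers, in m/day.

Flow is perpendicular to layering, so the layers act in series and the equivalent K is the thickness-weighted harmonic mean.
Total thickness L = 11.0 + 5.96 + 8.94 = 25.90 m.
Σ(b_i/K_i) = 11.0/30.0 + 5.96/1.39 + 8.94/1.10 = 12.78 d.
K_eq = L / Σ(b_i/K_i) = 25.90 / 12.78 = 2.026 m/day.

2.03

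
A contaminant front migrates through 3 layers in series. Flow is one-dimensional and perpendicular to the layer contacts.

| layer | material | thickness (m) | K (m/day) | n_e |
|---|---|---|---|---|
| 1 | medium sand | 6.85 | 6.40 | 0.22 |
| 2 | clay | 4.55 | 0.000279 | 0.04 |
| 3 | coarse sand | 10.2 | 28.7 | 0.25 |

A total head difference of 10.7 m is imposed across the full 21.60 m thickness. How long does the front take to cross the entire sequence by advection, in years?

With flow normal to the layers, continuity requires the same specific discharge q through every layer.
Σ(b_i/K_i) = 6.85/6.40 + 4.55/0.000279 + 10.2/28.7 = 16310 d.
q = Δh / Σ(b_i/K_i) = 10.7 / 16310 = 0.0006561 m/day.
In each layer the seepage velocity is v_i = q/n_i, so the layer transit time is t_i = b_i·n_i / q:
  layer 1 (medium sand): t_1 = 6.85 × 0.22 / 0.0006561 = 2297 d
  layer 2 (clay): t_2 = 4.55 × 0.04 / 0.0006561 = 277.4 d
  layer 3 (coarse sand): t_3 = 10.2 × 0.25 / 0.0006561 = 3887 d
Total t = Σ t_i = 6461 days = 17.69 years.

17.7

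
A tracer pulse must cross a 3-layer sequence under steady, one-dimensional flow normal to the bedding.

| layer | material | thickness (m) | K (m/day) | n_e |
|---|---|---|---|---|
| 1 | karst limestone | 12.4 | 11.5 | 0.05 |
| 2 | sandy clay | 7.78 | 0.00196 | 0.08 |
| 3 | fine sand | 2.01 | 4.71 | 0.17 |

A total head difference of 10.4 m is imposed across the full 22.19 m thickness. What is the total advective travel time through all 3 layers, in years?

1.66

With flow normal to the layers, continuity requires the same specific discharge q through every layer.
Σ(b_i/K_i) = 12.4/11.5 + 7.78/0.00196 + 2.01/4.71 = 3971 d.
q = Δh / Σ(b_i/K_i) = 10.4 / 3971 = 0.002619 m/day.
In each layer the seepage velocity is v_i = q/n_i, so the layer transit time is t_i = b_i·n_i / q:
  layer 1 (karst limestone): t_1 = 12.4 × 0.05 / 0.002619 = 236.7 d
  layer 2 (sandy clay): t_2 = 7.78 × 0.08 / 0.002619 = 237.6 d
  layer 3 (fine sand): t_3 = 2.01 × 0.17 / 0.002619 = 130.5 d
Total t = Σ t_i = 604.8 days = 1.656 years.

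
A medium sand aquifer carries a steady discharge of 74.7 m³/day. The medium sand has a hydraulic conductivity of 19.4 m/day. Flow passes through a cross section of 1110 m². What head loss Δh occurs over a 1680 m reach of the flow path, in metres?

From Q = K·A·i, i = Q / (K·A) = 74.7 / (19.40 × 1110) = 0.003469.
Head loss Δh = i · L = 0.003469 × 1680 = 5.828 m.

5.83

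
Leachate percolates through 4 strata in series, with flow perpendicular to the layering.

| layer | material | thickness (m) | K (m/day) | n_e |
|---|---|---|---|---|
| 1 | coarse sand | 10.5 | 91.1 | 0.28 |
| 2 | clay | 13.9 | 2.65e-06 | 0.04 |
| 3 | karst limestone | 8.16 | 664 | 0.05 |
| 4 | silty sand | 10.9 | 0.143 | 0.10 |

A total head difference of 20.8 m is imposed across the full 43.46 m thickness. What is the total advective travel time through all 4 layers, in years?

With flow normal to the layers, continuity requires the same specific discharge q through every layer.
Σ(b_i/K_i) = 10.5/91.1 + 13.9/2.65e-06 + 8.16/664 + 10.9/0.143 = 5.245e+06 d.
q = Δh / Σ(b_i/K_i) = 20.8 / 5.245e+06 = 3.965e-06 m/day.
In each layer the seepage velocity is v_i = q/n_i, so the layer transit time is t_i = b_i·n_i / q:
  layer 1 (coarse sand): t_1 = 10.5 × 0.28 / 3.965e-06 = 7.414e+05 d
  layer 2 (clay): t_2 = 13.9 × 0.04 / 3.965e-06 = 1.402e+05 d
  layer 3 (karst limestone): t_3 = 8.16 × 0.05 / 3.965e-06 = 1.029e+05 d
  layer 4 (silty sand): t_4 = 10.9 × 0.10 / 3.965e-06 = 2.749e+05 d
Total t = Σ t_i = 1.259e+06 days = 3448 years.

3450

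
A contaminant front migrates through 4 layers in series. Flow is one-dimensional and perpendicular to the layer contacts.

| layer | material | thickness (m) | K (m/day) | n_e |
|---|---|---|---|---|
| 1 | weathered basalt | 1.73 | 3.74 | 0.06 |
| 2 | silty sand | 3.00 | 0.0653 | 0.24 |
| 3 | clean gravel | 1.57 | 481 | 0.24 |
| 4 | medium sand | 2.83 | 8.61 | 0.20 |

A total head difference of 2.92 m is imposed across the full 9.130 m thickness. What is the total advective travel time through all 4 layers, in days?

28.3

With flow normal to the layers, continuity requires the same specific discharge q through every layer.
Σ(b_i/K_i) = 1.73/3.74 + 3.00/0.0653 + 1.57/481 + 2.83/8.61 = 46.74 d.
q = Δh / Σ(b_i/K_i) = 2.92 / 46.74 = 0.06248 m/day.
In each layer the seepage velocity is v_i = q/n_i, so the layer transit time is t_i = b_i·n_i / q:
  layer 1 (weathered basalt): t_1 = 1.73 × 0.06 / 0.06248 = 1.661 d
  layer 2 (silty sand): t_2 = 3.00 × 0.24 / 0.06248 = 11.52 d
  layer 3 (clean gravel): t_3 = 1.57 × 0.24 / 0.06248 = 6.031 d
  layer 4 (medium sand): t_4 = 2.83 × 0.20 / 0.06248 = 9.059 d
Total t = Σ t_i = 28.28 days.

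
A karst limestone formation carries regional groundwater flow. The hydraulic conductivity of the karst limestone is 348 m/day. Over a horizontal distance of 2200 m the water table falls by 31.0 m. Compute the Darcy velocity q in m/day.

4.90

Hydraulic gradient i = Δh / L = 31.0 / 2200 = 0.01409.
Specific discharge q = K · i = 348.0 × 0.01409 = 4.904 m/day.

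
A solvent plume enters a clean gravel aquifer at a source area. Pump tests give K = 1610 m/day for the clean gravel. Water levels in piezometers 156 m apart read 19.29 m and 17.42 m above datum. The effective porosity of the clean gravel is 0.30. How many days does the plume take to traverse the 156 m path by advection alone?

2.42

Hydraulic gradient i = (19.29 − 17.42) / 156 = 1.87 / 156 = 0.01199.
Darcy flux q = K · i = 1610 × 0.01199 = 19.30 m/day.
Seepage velocity v = q / n_e = 19.30 / 0.30 = 64.33 m/day.
Travel time t = L / v = 156 / 64.33 = 2.425 days.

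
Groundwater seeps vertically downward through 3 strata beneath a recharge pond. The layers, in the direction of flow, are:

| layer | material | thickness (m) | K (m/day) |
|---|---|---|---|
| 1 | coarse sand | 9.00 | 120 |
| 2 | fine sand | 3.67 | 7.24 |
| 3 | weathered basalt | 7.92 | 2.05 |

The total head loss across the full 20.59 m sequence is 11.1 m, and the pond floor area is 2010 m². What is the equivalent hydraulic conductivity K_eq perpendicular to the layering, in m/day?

4.63

Flow is perpendicular to layering, so the layers act in series and the equivalent K is the thickness-weighted harmonic mean.
Total thickness L = 9.00 + 3.67 + 7.92 = 20.59 m.
Σ(b_i/K_i) = 9.00/120 + 3.67/7.24 + 7.92/2.05 = 4.445 d.
K_eq = L / Σ(b_i/K_i) = 20.59 / 4.445 = 4.632 m/day.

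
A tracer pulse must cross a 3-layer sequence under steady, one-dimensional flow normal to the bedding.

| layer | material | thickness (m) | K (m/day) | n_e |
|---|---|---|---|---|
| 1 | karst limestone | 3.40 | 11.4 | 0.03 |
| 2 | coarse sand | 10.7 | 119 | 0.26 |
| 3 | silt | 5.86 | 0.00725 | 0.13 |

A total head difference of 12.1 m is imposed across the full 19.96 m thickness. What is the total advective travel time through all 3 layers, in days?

With flow normal to the layers, continuity requires the same specific discharge q through every layer.
Σ(b_i/K_i) = 3.40/11.4 + 10.7/119 + 5.86/0.00725 = 808.7 d.
q = Δh / Σ(b_i/K_i) = 12.1 / 808.7 = 0.01496 m/day.
In each layer the seepage velocity is v_i = q/n_i, so the layer transit time is t_i = b_i·n_i / q:
  layer 1 (karst limestone): t_1 = 3.40 × 0.03 / 0.01496 = 6.817 d
  layer 2 (coarse sand): t_2 = 10.7 × 0.26 / 0.01496 = 185.9 d
  layer 3 (silt): t_3 = 5.86 × 0.13 / 0.01496 = 50.91 d
Total t = Σ t_i = 243.7 days.

244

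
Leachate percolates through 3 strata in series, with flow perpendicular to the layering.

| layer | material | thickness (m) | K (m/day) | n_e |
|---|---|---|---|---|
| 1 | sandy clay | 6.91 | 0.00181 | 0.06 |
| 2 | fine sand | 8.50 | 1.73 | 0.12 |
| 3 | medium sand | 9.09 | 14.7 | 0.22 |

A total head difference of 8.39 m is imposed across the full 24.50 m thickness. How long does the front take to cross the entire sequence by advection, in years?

4.28

With flow normal to the layers, continuity requires the same specific discharge q through every layer.
Σ(b_i/K_i) = 6.91/0.00181 + 8.50/1.73 + 9.09/14.7 = 3823 d.
q = Δh / Σ(b_i/K_i) = 8.39 / 3823 = 0.002194 m/day.
In each layer the seepage velocity is v_i = q/n_i, so the layer transit time is t_i = b_i·n_i / q:
  layer 1 (sandy clay): t_1 = 6.91 × 0.06 / 0.002194 = 188.9 d
  layer 2 (fine sand): t_2 = 8.50 × 0.12 / 0.002194 = 464.8 d
  layer 3 (medium sand): t_3 = 9.09 × 0.22 / 0.002194 = 911.3 d
Total t = Σ t_i = 1565 days = 4.285 years.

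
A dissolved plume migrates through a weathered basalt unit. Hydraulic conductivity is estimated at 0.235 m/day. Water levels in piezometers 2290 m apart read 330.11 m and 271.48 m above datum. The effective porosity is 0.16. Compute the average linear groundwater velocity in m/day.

0.0376

Hydraulic gradient i = (330.11 − 271.48) / 2290 = 58.63 / 2290 = 0.02560.
Darcy flux q = K · i = 0.2350 × 0.02560 = 0.006017 m/day.
Seepage velocity v = q / n_e = 0.006017 / 0.16 = 0.03760 m/day.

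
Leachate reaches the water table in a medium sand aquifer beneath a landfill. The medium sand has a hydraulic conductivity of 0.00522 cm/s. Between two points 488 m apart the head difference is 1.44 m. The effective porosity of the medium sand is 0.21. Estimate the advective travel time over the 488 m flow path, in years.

21.1

Convert K: 0.00522 cm/s × 864 = 4.510 m/day.
Hydraulic gradient i = Δh / L = 1.44 / 488 = 0.002951.
Darcy flux q = K · i = 4.510 × 0.002951 = 0.01331 m/day.
Seepage velocity v = q / n_e = 0.01331 / 0.21 = 0.06337 m/day.
Travel time t = L / v = 488 / 0.06337 = 7700 days = 21.08 years.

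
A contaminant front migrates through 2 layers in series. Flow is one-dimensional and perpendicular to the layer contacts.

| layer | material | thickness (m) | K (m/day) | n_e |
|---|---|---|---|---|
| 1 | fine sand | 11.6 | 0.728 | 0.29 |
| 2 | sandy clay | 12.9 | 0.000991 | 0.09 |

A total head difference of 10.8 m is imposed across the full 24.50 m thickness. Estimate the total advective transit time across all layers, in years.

With flow normal to the layers, continuity requires the same specific discharge q through every layer.
Σ(b_i/K_i) = 11.6/0.728 + 12.9/0.000991 = 13033 d.
q = Δh / Σ(b_i/K_i) = 10.8 / 13033 = 0.0008287 m/day.
In each layer the seepage velocity is v_i = q/n_i, so the layer transit time is t_i = b_i·n_i / q:
  layer 1 (fine sand): t_1 = 11.6 × 0.29 / 0.0008287 = 4060 d
  layer 2 (sandy clay): t_2 = 12.9 × 0.09 / 0.0008287 = 1401 d
Total t = Σ t_i = 5461 days = 14.95 years.

15.0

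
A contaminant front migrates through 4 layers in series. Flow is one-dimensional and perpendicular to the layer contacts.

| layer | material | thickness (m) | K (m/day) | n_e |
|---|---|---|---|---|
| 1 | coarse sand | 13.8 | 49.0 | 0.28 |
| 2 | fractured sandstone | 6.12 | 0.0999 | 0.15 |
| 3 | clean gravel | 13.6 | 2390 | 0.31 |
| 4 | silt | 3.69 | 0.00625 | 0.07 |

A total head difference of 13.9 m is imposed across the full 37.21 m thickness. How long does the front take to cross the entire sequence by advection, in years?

With flow normal to the layers, continuity requires the same specific discharge q through every layer.
Σ(b_i/K_i) = 13.8/49.0 + 6.12/0.0999 + 13.6/2390 + 3.69/0.00625 = 651.9 d.
q = Δh / Σ(b_i/K_i) = 13.9 / 651.9 = 0.02132 m/day.
In each layer the seepage velocity is v_i = q/n_i, so the layer transit time is t_i = b_i·n_i / q:
  layer 1 (coarse sand): t_1 = 13.8 × 0.28 / 0.02132 = 181.2 d
  layer 2 (fractured sandstone): t_2 = 6.12 × 0.15 / 0.02132 = 43.06 d
  layer 3 (clean gravel): t_3 = 13.6 × 0.31 / 0.02132 = 197.7 d
  layer 4 (silt): t_4 = 3.69 × 0.07 / 0.02132 = 12.11 d
Total t = Σ t_i = 434.1 days = 1.189 years.

1.19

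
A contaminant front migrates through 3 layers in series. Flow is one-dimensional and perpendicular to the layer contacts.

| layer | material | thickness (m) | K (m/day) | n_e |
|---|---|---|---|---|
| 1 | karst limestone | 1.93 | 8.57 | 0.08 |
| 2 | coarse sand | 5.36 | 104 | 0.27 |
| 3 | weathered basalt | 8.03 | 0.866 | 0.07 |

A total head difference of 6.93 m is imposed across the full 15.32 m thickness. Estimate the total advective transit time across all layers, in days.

2.98

With flow normal to the layers, continuity requires the same specific discharge q through every layer.
Σ(b_i/K_i) = 1.93/8.57 + 5.36/104 + 8.03/0.866 = 9.549 d.
q = Δh / Σ(b_i/K_i) = 6.93 / 9.549 = 0.7257 m/day.
In each layer the seepage velocity is v_i = q/n_i, so the layer transit time is t_i = b_i·n_i / q:
  layer 1 (karst limestone): t_1 = 1.93 × 0.08 / 0.7257 = 0.2128 d
  layer 2 (coarse sand): t_2 = 5.36 × 0.27 / 0.7257 = 1.994 d
  layer 3 (weathered basalt): t_3 = 8.03 × 0.07 / 0.7257 = 0.7746 d
Total t = Σ t_i = 2.981 days.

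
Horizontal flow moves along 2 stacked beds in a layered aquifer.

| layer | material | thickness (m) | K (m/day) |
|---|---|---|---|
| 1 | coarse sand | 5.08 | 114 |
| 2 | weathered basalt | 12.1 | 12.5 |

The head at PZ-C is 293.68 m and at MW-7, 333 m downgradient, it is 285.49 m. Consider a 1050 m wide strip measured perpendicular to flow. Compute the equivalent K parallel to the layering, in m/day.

Flow is parallel to layering, so each bed carries its own Darcy discharge and the transmissivities add.
Σ(K_i·b_i) = 114×5.08 + 12.5×12.1 = 730.4 m²/day.
Total thickness b = 17.18 m, so K_eq = Σ(K_i·b_i)/b = 42.51 m/day.

42.5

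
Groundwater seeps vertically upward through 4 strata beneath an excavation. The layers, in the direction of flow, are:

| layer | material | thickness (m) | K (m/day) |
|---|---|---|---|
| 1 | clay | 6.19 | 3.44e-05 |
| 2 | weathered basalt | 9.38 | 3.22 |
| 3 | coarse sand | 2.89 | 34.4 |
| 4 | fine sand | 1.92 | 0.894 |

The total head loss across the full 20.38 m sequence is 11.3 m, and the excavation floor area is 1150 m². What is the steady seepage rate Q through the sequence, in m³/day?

Flow is perpendicular to layering, so the layers act in series and the equivalent K is the thickness-weighted harmonic mean.
Total thickness L = 6.19 + 9.38 + 2.89 + 1.92 = 20.38 m.
Σ(b_i/K_i) = 6.19/3.44e-05 + 9.38/3.22 + 2.89/34.4 + 1.92/0.894 = 1.799e+05 d.
K_eq = L / Σ(b_i/K_i) = 20.38 / 1.799e+05 = 0.0001133 m/day.
Q = K_eq · A · (Δh/L) = 0.0001133 × 1150 × (11.3/20.38) = 0.07222 m³/day.

0.0722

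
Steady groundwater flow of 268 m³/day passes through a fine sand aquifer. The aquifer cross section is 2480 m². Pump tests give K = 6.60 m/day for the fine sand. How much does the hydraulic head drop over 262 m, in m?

From Q = K·A·i, i = Q / (K·A) = 268 / (6.600 × 2480) = 0.01637.
Head loss Δh = i · L = 0.01637 × 262 = 4.290 m.

4.29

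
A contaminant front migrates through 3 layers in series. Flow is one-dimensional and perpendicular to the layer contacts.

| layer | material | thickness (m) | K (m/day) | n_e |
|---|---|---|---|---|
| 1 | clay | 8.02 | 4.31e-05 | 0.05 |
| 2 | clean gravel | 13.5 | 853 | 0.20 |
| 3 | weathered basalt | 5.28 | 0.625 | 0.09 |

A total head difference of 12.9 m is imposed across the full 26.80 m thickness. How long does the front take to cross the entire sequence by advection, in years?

141

With flow normal to the layers, continuity requires the same specific discharge q through every layer.
Σ(b_i/K_i) = 8.02/4.31e-05 + 13.5/853 + 5.28/0.625 = 1.861e+05 d.
q = Δh / Σ(b_i/K_i) = 12.9 / 1.861e+05 = 6.932e-05 m/day.
In each layer the seepage velocity is v_i = q/n_i, so the layer transit time is t_i = b_i·n_i / q:
  layer 1 (clay): t_1 = 8.02 × 0.05 / 6.932e-05 = 5785 d
  layer 2 (clean gravel): t_2 = 13.5 × 0.20 / 6.932e-05 = 38949 d
  layer 3 (weathered basalt): t_3 = 5.28 × 0.09 / 6.932e-05 = 6855 d
Total t = Σ t_i = 51588 days = 141.2 years.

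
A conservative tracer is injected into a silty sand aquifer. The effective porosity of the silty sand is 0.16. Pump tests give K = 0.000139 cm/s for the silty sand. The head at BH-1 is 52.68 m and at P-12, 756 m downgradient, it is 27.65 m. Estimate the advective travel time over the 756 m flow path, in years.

83.3

Convert K: 0.000139 cm/s × 864 = 0.1201 m/day.
Hydraulic gradient i = (52.68 − 27.65) / 756 = 25.03 / 756 = 0.03311.
Darcy flux q = K · i = 0.1201 × 0.03311 = 0.003976 m/day.
Seepage velocity v = q / n_e = 0.003976 / 0.16 = 0.02485 m/day.
Travel time t = L / v = 756 / 0.02485 = 30421 days = 83.29 years.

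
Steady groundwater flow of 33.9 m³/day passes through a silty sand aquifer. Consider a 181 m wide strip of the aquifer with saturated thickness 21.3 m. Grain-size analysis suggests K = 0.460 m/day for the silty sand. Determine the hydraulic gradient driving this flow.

Cross-sectional area A = 181 × 21.3 = 3855 m².
From Q = K·A·i, i = Q / (K·A) = 33.9 / (0.4600 × 3855) = 0.01912.

0.0191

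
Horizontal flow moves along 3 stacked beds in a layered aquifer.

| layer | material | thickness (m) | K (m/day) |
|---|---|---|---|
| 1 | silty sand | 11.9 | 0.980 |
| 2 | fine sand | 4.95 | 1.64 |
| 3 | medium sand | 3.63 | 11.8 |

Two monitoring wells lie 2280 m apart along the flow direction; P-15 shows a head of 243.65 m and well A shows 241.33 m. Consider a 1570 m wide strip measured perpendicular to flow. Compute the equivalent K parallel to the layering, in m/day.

3.06

Flow is parallel to layering, so each bed carries its own Darcy discharge and the transmissivities add.
Σ(K_i·b_i) = 0.980×11.9 + 1.64×4.95 + 11.8×3.63 = 62.61 m²/day.
Total thickness b = 20.48 m, so K_eq = Σ(K_i·b_i)/b = 3.057 m/day.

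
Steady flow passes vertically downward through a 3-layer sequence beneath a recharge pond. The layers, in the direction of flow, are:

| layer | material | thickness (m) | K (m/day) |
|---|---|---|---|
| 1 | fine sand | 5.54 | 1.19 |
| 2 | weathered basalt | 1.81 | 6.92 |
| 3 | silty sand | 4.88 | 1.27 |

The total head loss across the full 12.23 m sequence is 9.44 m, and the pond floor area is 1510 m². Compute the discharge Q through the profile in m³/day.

1630

Flow is perpendicular to layering, so the layers act in series and the equivalent K is the thickness-weighted harmonic mean.
Total thickness L = 5.54 + 1.81 + 4.88 = 12.23 m.
Σ(b_i/K_i) = 5.54/1.19 + 1.81/6.92 + 4.88/1.27 = 8.760 d.
K_eq = L / Σ(b_i/K_i) = 12.23 / 8.760 = 1.396 m/day.
Q = K_eq · A · (Δh/L) = 1.396 × 1510 × (9.44/12.23) = 1627 m³/day.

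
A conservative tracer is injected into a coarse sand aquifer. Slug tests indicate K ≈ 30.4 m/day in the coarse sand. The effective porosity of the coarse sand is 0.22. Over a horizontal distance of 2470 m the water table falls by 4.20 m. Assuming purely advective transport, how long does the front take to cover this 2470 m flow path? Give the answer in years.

28.8

Hydraulic gradient i = Δh / L = 4.20 / 2470 = 0.001700.
Darcy flux q = K · i = 30.40 × 0.001700 = 0.05169 m/day.
Seepage velocity v = q / n_e = 0.05169 / 0.22 = 0.2350 m/day.
Travel time t = L / v = 2470 / 0.2350 = 10512 days = 28.78 years.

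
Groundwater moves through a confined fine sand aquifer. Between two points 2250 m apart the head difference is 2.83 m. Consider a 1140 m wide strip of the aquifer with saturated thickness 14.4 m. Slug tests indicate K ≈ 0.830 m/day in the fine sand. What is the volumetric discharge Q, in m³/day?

Cross-sectional area A = 1140 × 14.4 = 16416 m².
Hydraulic gradient i = Δh / L = 2.83 / 2250 = 0.001258.
Darcy's law: Q = K · A · i = 0.8300 × 16416 × 0.001258 = 17.14 m³/day.

17.1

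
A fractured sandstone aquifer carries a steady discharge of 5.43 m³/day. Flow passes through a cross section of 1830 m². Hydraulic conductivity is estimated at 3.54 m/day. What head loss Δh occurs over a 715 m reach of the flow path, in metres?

From Q = K·A·i, i = Q / (K·A) = 5.43 / (3.540 × 1830) = 0.0008382.
Head loss Δh = i · L = 0.0008382 × 715 = 0.5993 m.

0.599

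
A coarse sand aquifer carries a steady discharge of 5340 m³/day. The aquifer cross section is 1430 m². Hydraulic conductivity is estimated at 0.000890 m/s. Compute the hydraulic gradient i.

0.0486

Convert K: 0.000890 m/s × 86400 = 76.90 m/day.
From Q = K·A·i, i = Q / (K·A) = 5340 / (76.90 × 1430) = 0.04856.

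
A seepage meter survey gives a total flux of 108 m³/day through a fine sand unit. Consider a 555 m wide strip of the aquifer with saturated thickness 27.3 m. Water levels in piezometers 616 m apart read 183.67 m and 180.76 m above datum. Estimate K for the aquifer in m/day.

1.51

Cross-sectional area A = 555 × 27.3 = 15152 m².
Hydraulic gradient i = (183.67 − 180.76) / 616 = 2.91 / 616 = 0.004724.
From Q = K·A·i, K = Q / (A·i) = 108 / (15152 × 0.004724) = 1.509 m/day.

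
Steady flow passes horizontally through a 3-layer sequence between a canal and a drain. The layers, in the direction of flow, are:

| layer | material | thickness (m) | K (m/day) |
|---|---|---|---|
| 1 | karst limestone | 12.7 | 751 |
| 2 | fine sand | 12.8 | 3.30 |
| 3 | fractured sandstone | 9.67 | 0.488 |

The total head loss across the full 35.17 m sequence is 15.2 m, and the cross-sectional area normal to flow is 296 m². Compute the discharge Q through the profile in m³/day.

190

Flow is perpendicular to layering, so the layers act in series and the equivalent K is the thickness-weighted harmonic mean.
Total thickness L = 12.7 + 12.8 + 9.67 = 35.17 m.
Σ(b_i/K_i) = 12.7/751 + 12.8/3.30 + 9.67/0.488 = 23.71 d.
K_eq = L / Σ(b_i/K_i) = 35.17 / 23.71 = 1.483 m/day.
Q = K_eq · A · (Δh/L) = 1.483 × 296 × (15.2/35.17) = 189.7 m³/day.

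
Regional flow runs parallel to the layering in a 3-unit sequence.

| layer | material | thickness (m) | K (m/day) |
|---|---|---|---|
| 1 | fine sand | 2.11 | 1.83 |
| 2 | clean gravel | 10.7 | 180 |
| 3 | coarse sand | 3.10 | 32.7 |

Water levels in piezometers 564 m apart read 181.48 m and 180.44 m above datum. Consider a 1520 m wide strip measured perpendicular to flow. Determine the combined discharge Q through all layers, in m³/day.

5690

Flow is parallel to layering, so each bed carries its own Darcy discharge and the transmissivities add.
Σ(K_i·b_i) = 1.83×2.11 + 180×10.7 + 32.7×3.10 = 2031 m²/day.
Hydraulic gradient i = (181.48 − 180.44) / 564 = 1.04 / 564 = 0.001844.
Q = Σ(K_i·b_i) · W · i = 2031 × 1520 × 0.001844 = 5693 m³/day.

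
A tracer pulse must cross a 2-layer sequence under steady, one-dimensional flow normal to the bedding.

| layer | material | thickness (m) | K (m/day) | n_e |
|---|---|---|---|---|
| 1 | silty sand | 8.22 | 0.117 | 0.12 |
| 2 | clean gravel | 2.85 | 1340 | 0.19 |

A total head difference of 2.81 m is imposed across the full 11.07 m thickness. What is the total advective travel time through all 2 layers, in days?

With flow normal to the layers, continuity requires the same specific discharge q through every layer.
Σ(b_i/K_i) = 8.22/0.117 + 2.85/1340 = 70.26 d.
q = Δh / Σ(b_i/K_i) = 2.81 / 70.26 = 0.04000 m/day.
In each layer the seepage velocity is v_i = q/n_i, so the layer transit time is t_i = b_i·n_i / q:
  layer 1 (silty sand): t_1 = 8.22 × 0.12 / 0.04000 = 24.66 d
  layer 2 (clean gravel): t_2 = 2.85 × 0.19 / 0.04000 = 13.54 d
Total t = Σ t_i = 38.20 days.

38.2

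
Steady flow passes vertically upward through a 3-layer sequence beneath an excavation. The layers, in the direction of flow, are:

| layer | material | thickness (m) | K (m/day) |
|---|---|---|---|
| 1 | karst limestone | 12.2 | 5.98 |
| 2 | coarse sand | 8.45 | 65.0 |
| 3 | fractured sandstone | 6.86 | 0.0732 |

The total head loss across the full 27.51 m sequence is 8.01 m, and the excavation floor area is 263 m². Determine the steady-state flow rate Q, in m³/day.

Flow is perpendicular to layering, so the layers act in series and the equivalent K is the thickness-weighted harmonic mean.
Total thickness L = 12.2 + 8.45 + 6.86 = 27.51 m.
Σ(b_i/K_i) = 12.2/5.98 + 8.45/65.0 + 6.86/0.0732 = 95.89 d.
K_eq = L / Σ(b_i/K_i) = 27.51 / 95.89 = 0.2869 m/day.
Q = K_eq · A · (Δh/L) = 0.2869 × 263 × (8.01/27.51) = 21.97 m³/day.

22.0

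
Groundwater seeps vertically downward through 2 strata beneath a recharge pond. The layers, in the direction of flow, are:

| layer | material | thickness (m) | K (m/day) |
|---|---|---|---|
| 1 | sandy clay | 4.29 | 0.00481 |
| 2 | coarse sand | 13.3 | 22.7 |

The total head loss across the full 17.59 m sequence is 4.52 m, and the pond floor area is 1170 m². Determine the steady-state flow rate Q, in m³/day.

Flow is perpendicular to layering, so the layers act in series and the equivalent K is the thickness-weighted harmonic mean.
Total thickness L = 4.29 + 13.3 = 17.59 m.
Σ(b_i/K_i) = 4.29/0.00481 + 13.3/22.7 = 892.5 d.
K_eq = L / Σ(b_i/K_i) = 17.59 / 892.5 = 0.01971 m/day.
Q = K_eq · A · (Δh/L) = 0.01971 × 1170 × (4.52/17.59) = 5.926 m³/day.

5.93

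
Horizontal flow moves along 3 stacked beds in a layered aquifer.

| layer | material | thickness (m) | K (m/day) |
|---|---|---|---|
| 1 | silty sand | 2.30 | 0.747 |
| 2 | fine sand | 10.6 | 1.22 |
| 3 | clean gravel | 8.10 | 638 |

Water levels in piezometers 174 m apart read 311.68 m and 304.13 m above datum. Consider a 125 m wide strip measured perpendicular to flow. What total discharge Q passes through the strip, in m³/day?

Flow is parallel to layering, so each bed carries its own Darcy discharge and the transmissivities add.
Σ(K_i·b_i) = 0.747×2.30 + 1.22×10.6 + 638×8.10 = 5182 m²/day.
Hydraulic gradient i = (311.68 − 304.13) / 174 = 7.55 / 174 = 0.04339.
Q = Σ(K_i·b_i) · W · i = 5182 × 125 × 0.04339 = 28109 m³/day.

28100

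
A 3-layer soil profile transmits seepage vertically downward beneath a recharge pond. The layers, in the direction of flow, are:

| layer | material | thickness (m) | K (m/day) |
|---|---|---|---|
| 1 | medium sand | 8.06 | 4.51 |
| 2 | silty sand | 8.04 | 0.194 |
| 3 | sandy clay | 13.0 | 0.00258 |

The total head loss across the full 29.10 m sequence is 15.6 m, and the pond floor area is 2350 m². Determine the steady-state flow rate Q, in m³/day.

7.21

Flow is perpendicular to layering, so the layers act in series and the equivalent K is the thickness-weighted harmonic mean.
Total thickness L = 8.06 + 8.04 + 13.0 = 29.10 m.
Σ(b_i/K_i) = 8.06/4.51 + 8.04/0.194 + 13.0/0.00258 = 5082 d.
K_eq = L / Σ(b_i/K_i) = 29.10 / 5082 = 0.005726 m/day.
Q = K_eq · A · (Δh/L) = 0.005726 × 2350 × (15.6/29.10) = 7.214 m³/day.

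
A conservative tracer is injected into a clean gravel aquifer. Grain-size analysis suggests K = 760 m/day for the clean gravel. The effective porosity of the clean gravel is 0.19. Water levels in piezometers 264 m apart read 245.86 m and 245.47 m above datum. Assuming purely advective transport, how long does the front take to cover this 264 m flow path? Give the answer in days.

Hydraulic gradient i = (245.86 − 245.47) / 264 = 0.39 / 264 = 0.001477.
Darcy flux q = K · i = 760.0 × 0.001477 = 1.123 m/day.
Seepage velocity v = q / n_e = 1.123 / 0.19 = 5.909 m/day.
Travel time t = L / v = 264 / 5.909 = 44.68 days.

44.7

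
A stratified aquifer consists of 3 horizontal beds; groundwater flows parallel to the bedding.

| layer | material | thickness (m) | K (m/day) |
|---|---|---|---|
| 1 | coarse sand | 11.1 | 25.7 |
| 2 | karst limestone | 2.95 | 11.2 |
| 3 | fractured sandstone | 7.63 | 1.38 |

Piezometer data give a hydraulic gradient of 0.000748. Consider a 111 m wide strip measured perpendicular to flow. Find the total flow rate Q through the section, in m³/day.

Flow is parallel to layering, so each bed carries its own Darcy discharge and the transmissivities add.
Σ(K_i·b_i) = 25.7×11.1 + 11.2×2.95 + 1.38×7.63 = 328.8 m²/day.
Hydraulic gradient i = 0.000748.
Q = Σ(K_i·b_i) · W · i = 328.8 × 111 × 0.0007480 = 27.30 m³/day.

27.3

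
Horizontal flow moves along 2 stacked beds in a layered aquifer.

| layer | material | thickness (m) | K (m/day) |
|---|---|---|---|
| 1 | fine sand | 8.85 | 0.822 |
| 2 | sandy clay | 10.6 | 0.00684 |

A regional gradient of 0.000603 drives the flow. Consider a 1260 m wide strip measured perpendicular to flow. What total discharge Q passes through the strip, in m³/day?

5.58

Flow is parallel to layering, so each bed carries its own Darcy discharge and the transmissivities add.
Σ(K_i·b_i) = 0.822×8.85 + 0.00684×10.6 = 7.347 m²/day.
Hydraulic gradient i = 0.000603.
Q = Σ(K_i·b_i) · W · i = 7.347 × 1260 × 0.0006030 = 5.582 m³/day.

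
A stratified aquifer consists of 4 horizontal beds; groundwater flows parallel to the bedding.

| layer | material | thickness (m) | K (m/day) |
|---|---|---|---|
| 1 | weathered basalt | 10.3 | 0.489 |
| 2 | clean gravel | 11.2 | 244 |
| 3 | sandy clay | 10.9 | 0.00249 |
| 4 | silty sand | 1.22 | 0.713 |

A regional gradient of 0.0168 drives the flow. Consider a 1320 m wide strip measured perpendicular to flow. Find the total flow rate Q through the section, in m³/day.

60700

Flow is parallel to layering, so each bed carries its own Darcy discharge and the transmissivities add.
Σ(K_i·b_i) = 0.489×10.3 + 244×11.2 + 0.00249×10.9 + 0.713×1.22 = 2739 m²/day.
Hydraulic gradient i = 0.0168.
Q = Σ(K_i·b_i) · W · i = 2739 × 1320 × 0.01680 = 60734 m³/day.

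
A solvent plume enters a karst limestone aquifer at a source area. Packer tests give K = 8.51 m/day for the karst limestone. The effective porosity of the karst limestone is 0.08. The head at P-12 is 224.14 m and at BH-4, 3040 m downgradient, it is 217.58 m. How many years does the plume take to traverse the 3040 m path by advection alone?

Hydraulic gradient i = (224.14 − 217.58) / 3040 = 6.56 / 3040 = 0.002158.
Darcy flux q = K · i = 8.510 × 0.002158 = 0.01836 m/day.
Seepage velocity v = q / n_e = 0.01836 / 0.08 = 0.2295 m/day.
Travel time t = L / v = 3040 / 0.2295 = 13244 days = 36.26 years.

36.3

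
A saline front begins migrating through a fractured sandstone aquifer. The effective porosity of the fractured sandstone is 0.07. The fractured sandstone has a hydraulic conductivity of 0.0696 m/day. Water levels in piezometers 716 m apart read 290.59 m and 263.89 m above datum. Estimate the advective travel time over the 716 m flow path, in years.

52.9

Hydraulic gradient i = (290.59 − 263.89) / 716 = 26.7 / 716 = 0.03729.
Darcy flux q = K · i = 0.06960 × 0.03729 = 0.002595 m/day.
Seepage velocity v = q / n_e = 0.002595 / 0.07 = 0.03708 m/day.
Travel time t = L / v = 716 / 0.03708 = 19311 days = 52.87 years.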